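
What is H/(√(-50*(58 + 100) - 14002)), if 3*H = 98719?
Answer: -98719*I*√21902/65706 ≈ -222.35*I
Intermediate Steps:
H = 98719/3 (H = (⅓)*98719 = 98719/3 ≈ 32906.)
H/(√(-50*(58 + 100) - 14002)) = 98719/(3*(√(-50*(58 + 100) - 14002))) = 98719/(3*(√(-50*158 - 14002))) = 98719/(3*(√(-7900 - 14002))) = 98719/(3*(√(-21902))) = 98719/(3*((I*√21902))) = 98719*(-I*√21902/21902)/3 = -98719*I*√21902/65706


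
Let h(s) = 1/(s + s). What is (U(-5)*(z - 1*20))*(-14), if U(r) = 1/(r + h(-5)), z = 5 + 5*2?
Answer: -700/51 ≈ -13.725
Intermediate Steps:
h(s) = 1/(2*s)
z = 15 (z = 5 + 10 = 15)
U(r) = 1/(-⅒ + r) (U(r) = 1/(r + (½)/(-5)) = 1/(r + (½)*(-⅕)) = 1/(r - ⅒) = 1/(-⅒ + r))
(U(-5)*(z - 1*20))*(-14) = ((10/(-1 + 10*(-5)))*(15 - 1*20))*(-14) = ((10/(-1 - 50))*(15 - 20))*(-14) = ((10/(-51))*(-5))*(-14) = ((10*(-1/51))*(-5))*(-14) = -10/51*(-5)*(-14) = (50/51)*(-14) = -700/51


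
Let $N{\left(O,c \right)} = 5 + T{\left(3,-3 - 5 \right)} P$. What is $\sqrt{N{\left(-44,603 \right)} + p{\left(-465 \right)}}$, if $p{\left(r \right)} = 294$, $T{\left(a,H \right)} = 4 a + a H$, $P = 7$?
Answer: $\sqrt{215} \approx 14.663$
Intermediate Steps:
$T{\left(a,H \right)} = 4 a + H a$
$N{\left(O,c \right)} = -79$ ($N{\left(O,c \right)} = 5 + 3 \left(4 - 8\right) 7 = 5 + 3 \left(-4\right) 7 = 5 - 84 = -79$)
$\sqrt{N{\left(-44,603 \right)} + p{\left(-465 \right)}} = \sqrt{-79 + 294} = \sqrt{215}$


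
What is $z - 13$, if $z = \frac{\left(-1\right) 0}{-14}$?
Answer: $-13$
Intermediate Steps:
$z = 0$ ($z = 0 \left(- \frac{1}{14}\right) = 0$)
$z - 13 = 0 - 13 = -13$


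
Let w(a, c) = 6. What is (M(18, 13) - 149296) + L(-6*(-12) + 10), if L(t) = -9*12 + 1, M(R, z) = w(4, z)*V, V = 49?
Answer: -149109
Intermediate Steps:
M(R, z) = 294 (M(R, z) = 6*49 = 294)
L(t) = -107 (L(t) = -108 + 1 = -107)
(M(18, 13) - 149296) + L(-6*(-12) + 10) = (294 - 149296) - 107 = -149002 - 107 = -149109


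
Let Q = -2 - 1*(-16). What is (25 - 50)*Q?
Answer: -350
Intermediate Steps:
Q = 14 (Q = -2 + 16 = 14)
(25 - 50)*Q = (25 - 50)*14 = -25*14 = -350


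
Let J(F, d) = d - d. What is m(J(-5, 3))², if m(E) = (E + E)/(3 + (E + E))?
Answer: 0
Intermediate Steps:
J(F, d) = 0
m(E) = 2*E/(3 + 2*E) (m(E) = (2*E)/(3 + 2*E) = 2*E/(3 + 2*E))
m(J(-5, 3))² = (2*0/(3 + 2*0))² = (2*0/(3 + 0))² = (2*0/3)² = (2*0*(⅓))² = 0² = 0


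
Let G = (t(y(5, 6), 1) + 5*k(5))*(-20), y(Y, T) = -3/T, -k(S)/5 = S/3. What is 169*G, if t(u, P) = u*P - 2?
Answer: 447850/3 ≈ 1.4928e+5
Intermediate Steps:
k(S) = -5*S/3
t(u, P) = -2 + P*u (t(u, P) = P*u - 2 = -2 + P*u)
G = 2650/3 (G = ((-2 + 1*(-3/6)) + 5*(-5/3*5))*(-20) = ((-2 + 1*(-3*⅙)) + 5*(-25/3))*(-20) = ((-2 + 1*(-½)) - 125/3)*(-20) = ((-2 - ½) - 125/3)*(-20) = (-5/2 - 125/3)*(-20) = -265/6*(-20) = 2650/3 ≈ 883.33)
169*G = 169*(2650/3) = 447850/3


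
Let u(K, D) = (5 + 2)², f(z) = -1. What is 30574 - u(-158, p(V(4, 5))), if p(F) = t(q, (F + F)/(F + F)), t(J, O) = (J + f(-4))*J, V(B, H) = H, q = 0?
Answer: 30525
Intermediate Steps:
t(J, O) = J*(-1 + J) (t(J, O) = (J - 1)*J = (-1 + J)*J = J*(-1 + J))
p(F) = 0 (p(F) = 0*(-1 + 0) = 0*(-1) = 0)
u(K, D) = 49 (u(K, D) = 7² = 49)
30574 - u(-158, p(V(4, 5))) = 30574 - 1*49 = 30574 - 49 = 30525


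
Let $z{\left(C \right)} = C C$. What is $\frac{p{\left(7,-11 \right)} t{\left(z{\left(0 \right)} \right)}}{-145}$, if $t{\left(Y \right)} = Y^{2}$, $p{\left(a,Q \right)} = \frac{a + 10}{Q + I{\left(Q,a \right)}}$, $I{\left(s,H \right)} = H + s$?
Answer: $0$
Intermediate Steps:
$z{\left(C \right)} = C^{2}$
$p{\left(a,Q \right)} = \frac{10 + a}{a + 2 Q}$ ($p{\left(a,Q \right)} = \frac{a + 10}{Q + \left(a + Q\right)} = \frac{10 + a}{Q + \left(Q + a\right)} = \frac{10 + a}{a + 2 Q}$)
$\frac{p{\left(7,-11 \right)} t{\left(z{\left(0 \right)} \right)}}{-145} = \frac{\frac{10 + 7}{7 + 2 \left(-11\right)} \left(0^{2}\right)^{2}}{-145} = \frac{1}{7 - 22} \cdot 17 \cdot 0^{2} \left(- \frac{1}{145}\right) = \frac{1}{-15} \cdot 17 \cdot 0 \left(- \frac{1}{145}\right) = \left(- \frac{1}{15}\right) 17 \cdot 0 \left(- \frac{1}{145}\right) = \left(- \frac{17}{15}\right) 0 \left(- \frac{1}{145}\right) = 0 \left(- \frac{1}{145}\right) = 0$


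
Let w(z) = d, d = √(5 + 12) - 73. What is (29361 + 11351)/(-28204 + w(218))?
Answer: -143901653/99948589 - 5089*√17/99948589 ≈ -1.4400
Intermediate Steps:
d = -73 + √17 (d = √17 - 73 = -73 + √17 ≈ -68.877)
w(z) = -73 + √17
(29361 + 11351)/(-28204 + w(218)) = (29361 + 11351)/(-28204 + (-73 + √17)) = 40712/(-28277 + √17)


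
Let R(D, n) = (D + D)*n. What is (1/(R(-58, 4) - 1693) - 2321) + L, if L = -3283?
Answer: -12087829/2157 ≈ -5604.0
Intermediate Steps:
R(D, n) = 2*D*n (R(D, n) = (2*D)*n = 2*D*n)
(1/(R(-58, 4) - 1693) - 2321) + L = (1/(2*(-58)*4 - 1693) - 2321) - 3283 = (1/(-464 - 1693) - 2321) - 3283 = (1/(-2157) - 2321) - 3283 = (-1/2157 - 2321) - 3283 = -5006398/2157 - 3283 = -12087829/2157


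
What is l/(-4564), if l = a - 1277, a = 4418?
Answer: -3141/4564 ≈ -0.68821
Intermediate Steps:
l = 3141 (l = 4418 - 1277 = 3141)
l/(-4564) = 3141/(-4564) = 3141*(-1/4564) = -3141/4564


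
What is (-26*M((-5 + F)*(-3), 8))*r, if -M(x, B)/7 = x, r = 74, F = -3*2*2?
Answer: 686868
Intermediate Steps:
F = -12 (F = -6*2 = -12)
M(x, B) = -7*x
(-26*M((-5 + F)*(-3), 8))*r = -(-182)*(-5 - 12)*(-3)*74 = -(-182)*(-17*(-3))*74 = -(-182)*51*74 = -26*(-357)*74 = 9282*74 = 686868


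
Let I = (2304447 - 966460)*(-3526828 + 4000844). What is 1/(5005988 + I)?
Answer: 1/634232251780 ≈ 1.5767e-12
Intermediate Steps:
I = 634227245792 (I = 1337987*474016 = 634227245792)
1/(5005988 + I) = 1/(5005988 + 634227245792) = 1/634232251780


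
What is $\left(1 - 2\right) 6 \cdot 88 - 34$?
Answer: $-562$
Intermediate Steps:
$\left(1 - 2\right) 6 \cdot 88 - 34 = \left(-1\right) 6 \cdot 88 - 34 = \left(-6\right) 88 - 34 = -528 - 34 = -562$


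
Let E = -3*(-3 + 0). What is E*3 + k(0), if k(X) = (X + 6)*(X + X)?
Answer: 27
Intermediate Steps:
k(X) = 2*X*(6 + X) (k(X) = (6 + X)*(2*X) = 2*X*(6 + X))
E = 9 (E = -3*(-3) = 9)
E*3 + k(0) = 9*3 + 2*0*(6 + 0) = 27 + 2*0*6 = 27 + 0 = 27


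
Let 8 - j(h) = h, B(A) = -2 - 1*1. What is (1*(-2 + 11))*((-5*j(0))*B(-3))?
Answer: 1080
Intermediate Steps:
B(A) = -3 (B(A) = -2 - 1 = -3)
j(h) = 8 - h
(1*(-2 + 11))*((-5*j(0))*B(-3)) = (1*(-2 + 11))*(-5*(8 - 1*0)*(-3)) = (1*9)*(-5*(8 + 0)*(-3)) = 9*(-5*8*(-3)) = 9*(-40*(-3)) = 9*120 = 1080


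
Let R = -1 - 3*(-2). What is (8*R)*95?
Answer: 3800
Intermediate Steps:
R = 5 (R = -1 + 6 = 5)
(8*R)*95 = (8*5)*95 = 40*95 = 3800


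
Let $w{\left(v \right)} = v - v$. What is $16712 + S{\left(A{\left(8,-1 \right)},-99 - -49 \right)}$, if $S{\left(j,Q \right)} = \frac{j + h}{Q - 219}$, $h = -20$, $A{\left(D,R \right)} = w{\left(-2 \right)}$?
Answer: $\frac{4495548}{269} \approx 16712.0$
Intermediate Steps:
$w{\left(v \right)} = 0$
$A{\left(D,R \right)} = 0$
$S{\left(j,Q \right)} = \frac{-20 + j}{-219 + Q}$ ($S{\left(j,Q \right)} = \frac{j - 20}{Q - 219} = \frac{-20 + j}{-219 + Q}$)
$16712 + S{\left(A{\left(8,-1 \right)},-99 - -49 \right)} = 16712 + \frac{-20 + 0}{-219 - 50} = 16712 + \frac{1}{-219 + \left(-99 + 49\right)} \left(-20\right) = 16712 + \frac{1}{-219 - 50} \left(-20\right) = 16712 + \frac{1}{-269} \left(-20\right) = 16712 - - \frac{20}{269} = 16712 + \frac{20}{269} = \frac{4495548}{269}$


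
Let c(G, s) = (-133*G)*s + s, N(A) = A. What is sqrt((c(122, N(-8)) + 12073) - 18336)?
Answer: sqrt(123537) ≈ 351.48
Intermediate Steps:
c(G, s) = s - 133*G*s (c(G, s) = -133*G*s + s = s - 133*G*s)
sqrt((c(122, N(-8)) + 12073) - 18336) = sqrt((-8*(1 - 133*122) + 12073) - 18336) = sqrt((-8*(1 - 16226) + 12073) - 18336) = sqrt((-8*(-16225) + 12073) - 18336) = sqrt((129800 + 12073) - 18336) = sqrt(141873 - 18336) = sqrt(123537)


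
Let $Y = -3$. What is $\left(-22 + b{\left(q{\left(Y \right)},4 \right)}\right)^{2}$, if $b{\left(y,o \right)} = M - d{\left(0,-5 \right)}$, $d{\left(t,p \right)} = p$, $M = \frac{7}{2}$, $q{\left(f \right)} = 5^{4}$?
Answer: $\frac{729}{4} \approx 182.25$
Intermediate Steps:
$q{\left(f \right)} = 625$
$M = \frac{7}{2}$ ($M = 7 \cdot \frac{1}{2} = \frac{7}{2} \approx 3.5$)
$b{\left(y,o \right)} = \frac{17}{2}$ ($b{\left(y,o \right)} = \frac{7}{2} - -5 = \frac{7}{2} + 5 = \frac{17}{2}$)
$\left(-22 + b{\left(q{\left(Y \right)},4 \right)}\right)^{2} = \left(-22 + \frac{17}{2}\right)^{2} = \left(- \frac{27}{2}\right)^{2} = \frac{729}{4}$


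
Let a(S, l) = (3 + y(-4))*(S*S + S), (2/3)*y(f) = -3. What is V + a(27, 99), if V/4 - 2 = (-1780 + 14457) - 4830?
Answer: 30262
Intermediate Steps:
y(f) = -9/2 (y(f) = (3/2)*(-3) = -9/2)
a(S, l) = -3*S/2 - 3*S²/2 (a(S, l) = (3 - 9/2)*(S*S + S) = -3*(S² + S)/2 = -3*(S + S²)/2 = -3*S/2 - 3*S²/2)
V = 31396 (V = 8 + 4*((-1780 + 14457) - 4830) = 8 + 4*(12677 - 4830) = 8 + 4*7847 = 8 + 31388 = 31396)
V + a(27, 99) = 31396 + (3/2)*27*(-1 - 1*27) = 31396 + (3/2)*27*(-1 - 27) = 31396 + (3/2)*27*(-28) = 31396 - 1134 = 30262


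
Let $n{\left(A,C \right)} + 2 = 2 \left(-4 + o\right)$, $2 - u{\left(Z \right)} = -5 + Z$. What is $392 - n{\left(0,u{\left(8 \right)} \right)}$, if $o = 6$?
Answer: $390$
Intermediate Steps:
$u{\left(Z \right)} = 7 - Z$ ($u{\left(Z \right)} = 2 - \left(-5 + Z\right) = 7 - Z$)
$n{\left(A,C \right)} = 2$ ($n{\left(A,C \right)} = -2 + 2 \left(-4 + 6\right) = -2 + 2 \cdot 2 = -2 + 4 = 2$)
$392 - n{\left(0,u{\left(8 \right)} \right)} = 392 - 2 = 390$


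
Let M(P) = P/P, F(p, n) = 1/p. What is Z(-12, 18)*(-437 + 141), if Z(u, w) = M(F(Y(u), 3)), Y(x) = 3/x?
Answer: -296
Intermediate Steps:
M(P) = 1
Z(u, w) = 1
Z(-12, 18)*(-437 + 141) = 1*(-437 + 141) = 1*(-296) = -296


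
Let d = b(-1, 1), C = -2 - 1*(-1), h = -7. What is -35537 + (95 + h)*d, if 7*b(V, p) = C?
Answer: -248847/7 ≈ -35550.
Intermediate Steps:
C = -1 (C = -2 + 1 = -1)
b(V, p) = -⅐ (b(V, p) = (⅐)*(-1) = -⅐)
d = -⅐ ≈ -0.14286
-35537 + (95 + h)*d = -35537 + (95 - 7)*(-⅐) = -35537 + 88*(-⅐) = -35537 - 88/7 = -248847/7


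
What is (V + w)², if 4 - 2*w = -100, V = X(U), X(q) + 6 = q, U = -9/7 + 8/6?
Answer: 935089/441 ≈ 2120.4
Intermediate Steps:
U = 1/21 (U = -9*⅐ + 8*(⅙) = -9/7 + 4/3 = 1/21 ≈ 0.047619)
X(q) = -6 + q
V = -125/21 (V = -6 + 1/21 = -125/21 ≈ -5.9524)
w = 52 (w = 2 - ½*(-100) = 2 + 50 = 52)
(V + w)² = (-125/21 + 52)² = (967/21)² = 935089/441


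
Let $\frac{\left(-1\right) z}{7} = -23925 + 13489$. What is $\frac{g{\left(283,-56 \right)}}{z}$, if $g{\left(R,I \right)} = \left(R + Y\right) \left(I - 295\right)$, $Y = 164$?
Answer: $- \frac{156897}{73052} \approx -2.1477$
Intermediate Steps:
$g{\left(R,I \right)} = \left(-295 + I\right) \left(164 + R\right)$ ($g{\left(R,I \right)} = \left(R + 164\right) \left(I - 295\right) = \left(164 + R\right) \left(-295 + I\right) = \left(-295 + I\right) \left(164 + R\right)$)
$z = 73052$ ($z = - 7 \left(-23925 + 13489\right) = \left(-7\right) \left(-10436\right) = 73052$)
$\frac{g{\left(283,-56 \right)}}{z} = \frac{-48380 - 83485 + 164 \left(-56\right) - 15848}{73052} = \left(-48380 - 83485 - 9184 - 15848\right) \frac{1}{73052} = \left(-156897\right) \frac{1}{73052} = - \frac{156897}{73052}$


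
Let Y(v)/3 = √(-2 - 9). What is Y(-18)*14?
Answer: 42*I*√11 ≈ 139.3*I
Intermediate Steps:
Y(v) = 3*I*√11 (Y(v) = 3*√(-2 - 9) = 3*√(-11) = 3*(I*√11) = 3*I*√11)
Y(-18)*14 = (3*I*√11)*14 = 42*I*√11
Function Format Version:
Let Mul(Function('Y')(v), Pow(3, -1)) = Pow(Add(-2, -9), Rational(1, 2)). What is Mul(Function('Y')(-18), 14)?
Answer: Mul(42, I, Pow(11, Rational(1, 2))) ≈ Mul(139.30, I)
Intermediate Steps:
Function('Y')(v) = Mul(3, I, Pow(11, Rational(1, 2))) (Function('Y')(v) = Mul(3, Pow(Add(-2, -9), Rational(1, 2))) = Mul(3, Pow(-11, Rational(1, 2))) = Mul(3, Mul(I, Pow(11, Rational(1, 2)))) = Mul(3, I, Pow(11, Rational(1, 2))))
Mul(Function('Y')(-18), 14) = Mul(Mul(3, I, Pow(11, Rational(1, 2))), 14) = Mul(42, I, Pow(11, Rational(1, 2)))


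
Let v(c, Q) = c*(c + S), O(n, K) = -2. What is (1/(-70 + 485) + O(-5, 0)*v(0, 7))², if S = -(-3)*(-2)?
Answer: 1/172225 ≈ 5.8064e-6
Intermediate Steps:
S = -6 (S = -1*6 = -6)
v(c, Q) = c*(-6 + c) (v(c, Q) = c*(c - 6) = c*(-6 + c))
(1/(-70 + 485) + O(-5, 0)*v(0, 7))² = (1/(-70 + 485) - 0*(-6 + 0))² = (1/415 - 0*(-6))² = (1/415 - 2*0)² = (1/415 + 0)² = (1/415)² = 1/172225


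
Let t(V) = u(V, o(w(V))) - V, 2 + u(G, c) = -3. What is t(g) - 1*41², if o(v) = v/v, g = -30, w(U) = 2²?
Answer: -1656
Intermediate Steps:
w(U) = 4
o(v) = 1
u(G, c) = -5 (u(G, c) = -2 - 3 = -5)
t(V) = -5 - V
t(g) - 1*41² = (-5 - 1*(-30)) - 1*41² = (-5 + 30) - 1*1681 = 25 - 1681 = -1656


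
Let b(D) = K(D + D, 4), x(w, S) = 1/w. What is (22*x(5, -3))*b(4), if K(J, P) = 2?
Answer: 44/5 ≈ 8.8000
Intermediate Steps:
b(D) = 2
(22*x(5, -3))*b(4) = (22/5)*2 = 44/5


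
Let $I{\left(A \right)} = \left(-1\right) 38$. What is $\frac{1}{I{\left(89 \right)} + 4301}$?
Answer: $\frac{1}{4263} \approx 0.00023458$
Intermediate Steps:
$I{\left(A \right)} = -38$
$\frac{1}{I{\left(89 \right)} + 4301} = \frac{1}{-38 + 4301} = \frac{1}{4263}$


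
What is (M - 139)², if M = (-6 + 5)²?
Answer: 19044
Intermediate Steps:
M = 1 (M = (-1)² = 1)
(M - 139)² = (1 - 139)² = (-138)² = 19044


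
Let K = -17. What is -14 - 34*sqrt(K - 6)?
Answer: -14 - 34*I*sqrt(23) ≈ -14.0 - 163.06*I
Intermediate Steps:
-14 - 34*sqrt(K - 6) = -14 - 34*sqrt(-17 - 6) = -14 - 34*I*sqrt(23)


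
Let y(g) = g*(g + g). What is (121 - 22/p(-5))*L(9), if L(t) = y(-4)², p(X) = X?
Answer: 642048/5 ≈ 1.2841e+5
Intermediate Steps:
y(g) = 2*g² (y(g) = g*(2*g) = 2*g²)
L(t) = 1024 (L(t) = (2*(-4)²)² = (2*16)² = 32² = 1024)
(121 - 22/p(-5))*L(9) = (121 - 22/(-5))*1024 = (121 - 22*(-⅕))*1024 = (121 + 22/5)*1024 = (627/5)*1024 = 642048/5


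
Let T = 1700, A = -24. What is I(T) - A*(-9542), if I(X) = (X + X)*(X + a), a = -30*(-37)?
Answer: 9324992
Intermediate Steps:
a = 1110
I(X) = 2*X*(1110 + X) (I(X) = (X + X)*(X + 1110) = (2*X)*(1110 + X) = 2*X*(1110 + X))
I(T) - A*(-9542) = 2*1700*(1110 + 1700) - (-24)*(-9542) = 2*1700*2810 - 1*229008 = 9554000 - 229008 = 9324992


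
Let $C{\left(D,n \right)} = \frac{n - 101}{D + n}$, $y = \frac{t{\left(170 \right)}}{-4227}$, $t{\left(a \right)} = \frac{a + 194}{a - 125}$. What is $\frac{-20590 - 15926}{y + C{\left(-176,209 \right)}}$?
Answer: $- \frac{19101200085}{1710934} \approx -11164.0$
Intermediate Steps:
$t{\left(a \right)} = \frac{194 + a}{-125 + a}$
$y = - \frac{364}{190215}$ ($y = \frac{\frac{1}{-125 + 170} \left(194 + 170\right)}{-4227} = \frac{1}{45} \cdot 364 \left(- \frac{1}{4227}\right) = \frac{364}{45} \left(- \frac{1}{4227}\right) = - \frac{364}{190215} \approx -0.0019136$)
$C{\left(D,n \right)} = \frac{-101 + n}{D + n}$
$\frac{-20590 - 15926}{y + C{\left(-176,209 \right)}} = \frac{-20590 - 15926}{- \frac{364}{190215} + \frac{-101 + 209}{-176 + 209}} = - \frac{36516}{- \frac{364}{190215} + \frac{1}{33} \cdot 108} = - \frac{36516}{- \frac{364}{190215} + \frac{36}{11}} = - \frac{36516}{\frac{6843736}{2092365}} = \left(-36516\right) \frac{2092365}{6843736} = - \frac{19101200085}{1710934}$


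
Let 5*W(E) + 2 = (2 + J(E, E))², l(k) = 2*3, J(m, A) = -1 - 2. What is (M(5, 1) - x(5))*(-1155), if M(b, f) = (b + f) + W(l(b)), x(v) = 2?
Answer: -4389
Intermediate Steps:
J(m, A) = -3
l(k) = 6
W(E) = -⅕ (W(E) = -⅖ + (2 - 3)²/5 = -⅖ + (⅕)*(-1)² = -⅖ + (⅕)*1 = -⅖ + ⅕ = -⅕)
M(b, f) = -⅕ + b + f (M(b, f) = (b + f) - ⅕ = -⅕ + b + f)
(M(5, 1) - x(5))*(-1155) = ((-⅕ + 5 + 1) - 1*2)*(-1155) = (29/5 - 2)*(-1155) = (19/5)*(-1155) = -4389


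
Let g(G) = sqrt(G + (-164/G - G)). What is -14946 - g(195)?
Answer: -14946 - 2*I*sqrt(7995)/195 ≈ -14946.0 - 0.91707*I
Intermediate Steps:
g(G) = 2*sqrt(41)*sqrt(-1/G) (g(G) = sqrt(G + (-G - 164/G)) = sqrt(-164/G) = 2*sqrt(41)*sqrt(-1/G))
-14946 - g(195) = -14946 - 2*sqrt(41)*sqrt(-1/195) = -14946 - 2*sqrt(41)*I*sqrt(195)/195 = -14946 - 2*I*sqrt(7995)/195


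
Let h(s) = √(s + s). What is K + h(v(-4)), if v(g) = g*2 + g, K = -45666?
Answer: -45666 + 2*I*√6 ≈ -45666.0 + 4.899*I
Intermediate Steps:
v(g) = 3*g (v(g) = 2*g + g = 3*g)
h(s) = √2*√s (h(s) = √(2*s) = √2*√s)
K + h(v(-4)) = -45666 + √2*√(3*(-4)) = -45666 + √2*√(-12) = -45666 + √2*(2*I*√3) = -45666 + 2*I*√6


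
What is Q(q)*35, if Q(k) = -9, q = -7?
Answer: -315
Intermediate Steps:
Q(q)*35 = -9*35 = -315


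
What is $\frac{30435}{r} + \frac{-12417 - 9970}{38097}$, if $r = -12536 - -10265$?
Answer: $- \frac{403441024}{28839429} \approx -13.989$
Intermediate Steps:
$r = -2271$ ($r = -12536 + 10265 = -2271$)
$\frac{30435}{r} + \frac{-12417 - 9970}{38097} = \frac{30435}{-2271} + \frac{-12417 - 9970}{38097} = 30435 \left(- \frac{1}{2271}\right) + \left(-12417 - 9970\right) \frac{1}{38097} = - \frac{10145}{757} - \frac{22387}{38097} = - \frac{403441024}{28839429}$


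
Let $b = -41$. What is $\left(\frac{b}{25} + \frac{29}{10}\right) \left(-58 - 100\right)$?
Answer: $- \frac{4977}{25} \approx -199.08$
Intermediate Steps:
$\left(\frac{b}{25} + \frac{29}{10}\right) \left(-58 - 100\right) = \left(- \frac{41}{25} + \frac{29}{10}\right) \left(-58 - 100\right) = \left(\left(-41\right) \frac{1}{25} + 29 \cdot \frac{1}{10}\right) \left(-58 - 100\right) = \left(- \frac{41}{25} + \frac{29}{10}\right) \left(-158\right) = \frac{63}{50} \left(-158\right) = - \frac{4977}{25}$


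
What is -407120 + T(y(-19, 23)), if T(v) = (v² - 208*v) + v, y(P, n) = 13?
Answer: -409642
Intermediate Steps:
T(v) = v² - 207*v
-407120 + T(y(-19, 23)) = -407120 + 13*(-207 + 13) = -407120 + 13*(-194) = -407120 - 2522 = -409642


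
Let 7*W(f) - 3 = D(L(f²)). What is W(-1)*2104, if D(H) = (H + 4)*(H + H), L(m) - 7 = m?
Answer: 410280/7 ≈ 58611.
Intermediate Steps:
L(m) = 7 + m
D(H) = 2*H*(4 + H) (D(H) = (4 + H)*(2*H) = 2*H*(4 + H))
W(f) = 3/7 + 2*(7 + f²)*(11 + f²)/7 (W(f) = 3/7 + (2*(7 + f²)*(4 + (7 + f²)))/7 = 3/7 + (2*(7 + f²)*(11 + f²))/7 = 3/7 + 2*(7 + f²)*(11 + f²)/7)
W(-1)*2104 = (157/7 + (2/7)*(-1)⁴ + (36/7)*(-1)²)*2104 = (157/7 + (2/7)*1 + (36/7)*1)*2104 = (157/7 + 2/7 + 36/7)*2104 = (195/7)*2104 = 410280/7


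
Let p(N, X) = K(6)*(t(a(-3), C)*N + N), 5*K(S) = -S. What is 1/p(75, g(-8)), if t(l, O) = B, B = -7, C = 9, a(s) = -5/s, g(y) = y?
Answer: 1/540 ≈ 0.0018519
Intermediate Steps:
K(S) = -S/5 (K(S) = (-S)/5 = -S/5)
t(l, O) = -7
p(N, X) = 36*N/5 (p(N, X) = (-⅕*6)*(-7*N + N) = -(-36)*N/5 = 36*N/5)
1/p(75, g(-8)) = 1/((36/5)*75) = 1/540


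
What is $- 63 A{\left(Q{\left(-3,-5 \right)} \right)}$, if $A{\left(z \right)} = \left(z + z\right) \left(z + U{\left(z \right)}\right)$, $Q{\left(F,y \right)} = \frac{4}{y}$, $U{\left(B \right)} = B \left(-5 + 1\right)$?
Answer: $\frac{6048}{25} \approx 241.92$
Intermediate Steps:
$U{\left(B \right)} = - 4 B$ ($U{\left(B \right)} = B \left(-4\right) = - 4 B$)
$A{\left(z \right)} = - 6 z^{2}$ ($A{\left(z \right)} = \left(z + z\right) \left(z - 4 z\right) = 2 z \left(- 3 z\right) = - 6 z^{2}$)
$- 63 A{\left(Q{\left(-3,-5 \right)} \right)} = - 63 \left(- 6 \left(\frac{4}{-5}\right)^{2}\right) = - 63 \left(- 6 \left(4 \left(- \frac{1}{5}\right)\right)^{2}\right) = - 63 \left(- 6 \left(- \frac{4}{5}\right)^{2}\right) = - 63 \left(\left(-6\right) \frac{16}{25}\right) = \left(-63\right) \left(- \frac{96}{25}\right) = \frac{6048}{25}$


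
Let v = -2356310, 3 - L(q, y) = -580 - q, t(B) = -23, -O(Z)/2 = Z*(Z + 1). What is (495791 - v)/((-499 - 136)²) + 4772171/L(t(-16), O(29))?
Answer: 385171165607/45161200 ≈ 8528.8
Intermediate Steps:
O(Z) = -2*Z*(1 + Z) (O(Z) = -2*Z*(Z + 1) = -2*Z*(1 + Z))
L(q, y) = 583 + q (L(q, y) = 3 - (-580 - q) = 3 + (580 + q) = 583 + q)
(495791 - v)/((-499 - 136)²) + 4772171/L(t(-16), O(29)) = (495791 - 1*(-2356310))/((-499 - 136)²) + 4772171/(583 - 23) = (495791 + 2356310)/((-635)²) + 4772171/560 = 2852101/403225 + 4772171*(1/560) = 2852101*(1/403225) + 4772171/560 = 2852101/403225 + 4772171/560 = 385171165607/45161200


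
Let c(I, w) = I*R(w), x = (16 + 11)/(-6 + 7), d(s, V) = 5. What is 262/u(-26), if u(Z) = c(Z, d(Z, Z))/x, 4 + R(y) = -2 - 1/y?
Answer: 17685/403 ≈ 43.883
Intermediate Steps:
R(y) = -6 - 1/y (R(y) = -4 + (-2 - 1/y) = -6 - 1/y)
x = 27 (x = 27/1 = 27*1 = 27)
c(I, w) = I*(-6 - 1/w)
u(Z) = -31*Z/135 (u(Z) = (-6*Z - 1*Z/5)/27 = (-6*Z - 1*Z*⅕)*(1/27) = (-6*Z - Z/5)*(1/27) = -31*Z/5*(1/27) = -31*Z/135)
262/u(-26) = 262/((-31/135*(-26))) = 262/(806/135) = 262*(135/806) = 17685/403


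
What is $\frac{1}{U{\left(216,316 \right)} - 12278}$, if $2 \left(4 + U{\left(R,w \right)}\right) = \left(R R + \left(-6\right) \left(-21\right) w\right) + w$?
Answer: $\frac{1}{31112} \approx 3.2142 \cdot 10^{-5}$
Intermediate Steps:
$U{\left(R,w \right)} = -4 + \frac{R^{2}}{2} + \frac{127 w}{2}$ ($U{\left(R,w \right)} = -4 + \frac{\left(R R + \left(-6\right) \left(-21\right) w\right) + w}{2} = -4 + \frac{\left(R^{2} + 126 w\right) + w}{2} = -4 + \frac{R^{2} + 127 w}{2} = -4 + \left(\frac{R^{2}}{2} + \frac{127 w}{2}\right) = -4 + \frac{R^{2}}{2} + \frac{127 w}{2}$)
$\frac{1}{U{\left(216,316 \right)} - 12278} = \frac{1}{\left(-4 + \frac{216^{2}}{2} + \frac{127}{2} \cdot 316\right) - 12278} = \frac{1}{\left(-4 + \frac{1}{2} \cdot 46656 + 20066\right) - 12278} = \frac{1}{\left(-4 + 23328 + 20066\right) - 12278} = \frac{1}{43390 - 12278} = \frac{1}{31112}$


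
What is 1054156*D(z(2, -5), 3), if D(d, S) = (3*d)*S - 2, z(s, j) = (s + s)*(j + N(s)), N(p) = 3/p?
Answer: -134931968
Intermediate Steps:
z(s, j) = 2*s*(j + 3/s) (z(s, j) = (s + s)*(j + 3/s) = (2*s)*(j + 3/s) = 2*s*(j + 3/s))
D(d, S) = -2 + 3*S*d (D(d, S) = 3*S*d - 2 = -2 + 3*S*d)
1054156*D(z(2, -5), 3) = 1054156*(-2 + 3*3*(6 + 2*(-5)*2)) = 1054156*(-2 + 3*3*(6 - 20)) = 1054156*(-2 + 3*3*(-14)) = 1054156*(-2 - 126) = 1054156*(-128) = -134931968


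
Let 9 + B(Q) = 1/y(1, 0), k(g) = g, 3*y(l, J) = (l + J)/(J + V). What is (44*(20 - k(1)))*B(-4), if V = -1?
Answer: -10032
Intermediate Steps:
y(l, J) = (J + l)/(3*(-1 + J)) (y(l, J) = ((l + J)/(J - 1))/3 = ((J + l)/(-1 + J))/3 = (J + l)/(3*(-1 + J)))
B(Q) = -12 (B(Q) = -9 + 1/((0 + 1)/(3*(-1 + 0))) = -9 + 1/((⅓)*1/(-1)) = -9 + 1/((⅓)*(-1)*1) = -9 + 1/(-⅓) = -9 - 3 = -12)
(44*(20 - k(1)))*B(-4) = (44*(20 - 1*1))*(-12) = (44*(20 - 1))*(-12) = (44*19)*(-12) = 836*(-12) = -10032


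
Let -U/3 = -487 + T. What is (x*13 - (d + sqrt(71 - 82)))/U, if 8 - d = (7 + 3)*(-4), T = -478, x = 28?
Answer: 316/2895 - I*sqrt(11)/2895 ≈ 0.10915 - 0.0011456*I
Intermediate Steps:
U = 2895 (U = -3*(-487 - 478) = -3*(-965) = 2895)
d = 48 (d = 8 - (7 + 3)*(-4) = 8 - 10*(-4) = 8 - 1*(-40) = 8 + 40 = 48)
(x*13 - (d + sqrt(71 - 82)))/U = (28*13 - (48 + sqrt(71 - 82)))/2895 = (364 - (48 + sqrt(-11)))*(1/2895) = (364 - (48 + I*sqrt(11)))*(1/2895) = (364 + (-48 - I*sqrt(11)))*(1/2895) = (316 - I*sqrt(11))*(1/2895) = 316/2895 - I*sqrt(11)/2895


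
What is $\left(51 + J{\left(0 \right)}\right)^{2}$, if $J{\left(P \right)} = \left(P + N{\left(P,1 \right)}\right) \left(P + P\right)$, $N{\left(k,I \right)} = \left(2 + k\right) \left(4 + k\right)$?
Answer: $2601$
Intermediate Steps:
$J{\left(P \right)} = 2 P \left(8 + P^{2} + 7 P\right)$ ($J{\left(P \right)} = \left(P + \left(8 + P^{2} + 6 P\right)\right) \left(P + P\right) = \left(8 + P^{2} + 7 P\right) 2 P = 2 P \left(8 + P^{2} + 7 P\right)$)
$\left(51 + J{\left(0 \right)}\right)^{2} = \left(51 + 2 \cdot 0 \left(8 + 0^{2} + 7 \cdot 0\right)\right)^{2} = \left(51 + 2 \cdot 0 \left(8 + 0 + 0\right)\right)^{2} = \left(51 + 2 \cdot 0 \cdot 8\right)^{2} = \left(51 + 0\right)^{2} = 51^{2} = 2601$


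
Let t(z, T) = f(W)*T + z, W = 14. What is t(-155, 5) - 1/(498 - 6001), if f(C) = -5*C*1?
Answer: -2779014/5503 ≈ -505.00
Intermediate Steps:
f(C) = -5*C
t(z, T) = z - 70*T (t(z, T) = (-5*14)*T + z = -70*T + z = z - 70*T)
t(-155, 5) - 1/(498 - 6001) = (-155 - 70*5) - 1/(498 - 6001) = (-155 - 350) - 1/(-5503) = -505 - 1*(-1/5503) = -505 + 1/5503 = -2779014/5503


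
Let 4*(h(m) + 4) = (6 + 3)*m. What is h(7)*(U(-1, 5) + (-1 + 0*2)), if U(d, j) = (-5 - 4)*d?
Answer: 94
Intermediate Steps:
U(d, j) = -9*d
h(m) = -4 + 9*m/4 (h(m) = -4 + ((6 + 3)*m)/4 = -4 + (9*m)/4 = -4 + 9*m/4)
h(7)*(U(-1, 5) + (-1 + 0*2)) = (-4 + (9/4)*7)*(-9*(-1) + (-1 + 0*2)) = (-4 + 63/4)*(9 + (-1 + 0)) = 47*(9 - 1)/4 = (47/4)*8 = 94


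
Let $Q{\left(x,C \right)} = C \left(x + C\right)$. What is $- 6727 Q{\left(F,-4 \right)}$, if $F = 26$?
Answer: $591976$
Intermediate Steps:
$Q{\left(x,C \right)} = C \left(C + x\right)$
$- 6727 Q{\left(F,-4 \right)} = - 6727 \left(- 4 \left(-4 + 26\right)\right) = - 6727 \left(\left(-4\right) 22\right) = \left(-6727\right) \left(-88\right) = 591976$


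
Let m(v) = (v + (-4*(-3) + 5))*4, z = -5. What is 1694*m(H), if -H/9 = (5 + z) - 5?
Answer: 420112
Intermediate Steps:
H = 45 (H = -9*((5 - 5) - 5) = -9*(0 - 5) = -9*(-5) = 45)
m(v) = 68 + 4*v (m(v) = (v + (12 + 5))*4 = (v + 17)*4 = (17 + v)*4 = 68 + 4*v)
1694*m(H) = 1694*(68 + 4*45) = 1694*(68 + 180) = 1694*248 = 420112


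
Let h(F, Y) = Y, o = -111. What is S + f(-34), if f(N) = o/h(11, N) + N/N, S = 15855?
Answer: 539215/34 ≈ 15859.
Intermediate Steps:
f(N) = 1 - 111/N (f(N) = -111/N + N/N = -111/N + 1 = 1 - 111/N)
S + f(-34) = 15855 + (-111 - 34)/(-34) = 15855 - 1/34*(-145) = 15855 + 145/34 = 539215/34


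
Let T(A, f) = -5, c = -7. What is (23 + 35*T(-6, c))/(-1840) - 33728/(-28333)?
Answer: 8295767/6516590 ≈ 1.2730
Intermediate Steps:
(23 + 35*T(-6, c))/(-1840) - 33728/(-28333) = (23 + 35*(-5))/(-1840) - 33728/(-28333) = (23 - 175)*(-1/1840) - 33728*(-1/28333) = -152*(-1/1840) + 33728/28333 = 19/230 + 33728/28333 = 8295767/6516590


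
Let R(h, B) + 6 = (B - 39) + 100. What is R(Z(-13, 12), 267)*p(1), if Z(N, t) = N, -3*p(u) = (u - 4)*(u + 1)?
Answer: 644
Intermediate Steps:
p(u) = -(1 + u)*(-4 + u)/3 (p(u) = -(u - 4)*(u + 1)/3 = -(-4 + u)*(1 + u)/3 = -(1 + u)*(-4 + u)/3)
R(h, B) = 55 + B (R(h, B) = -6 + ((B - 39) + 100) = -6 + ((-39 + B) + 100) = -6 + (61 + B) = 55 + B)
R(Z(-13, 12), 267)*p(1) = (55 + 267)*(4/3 + 1 - 1/3*1**2) = 322*(4/3 + 1 - 1/3*1) = 322*(4/3 + 1 - 1/3) = 322*2 = 644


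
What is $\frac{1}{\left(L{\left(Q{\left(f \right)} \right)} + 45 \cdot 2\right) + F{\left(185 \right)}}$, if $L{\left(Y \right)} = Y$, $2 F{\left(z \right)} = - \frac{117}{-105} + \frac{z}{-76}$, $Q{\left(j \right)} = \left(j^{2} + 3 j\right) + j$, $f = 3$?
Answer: $\frac{5320}{587009} \approx 0.0090629$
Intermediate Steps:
$Q{\left(j \right)} = j^{2} + 4 j$
$F{\left(z \right)} = \frac{39}{70} - \frac{z}{152}$ ($F{\left(z \right)} = \frac{- \frac{117}{-105} + \frac{z}{-76}}{2} = \frac{\left(-117\right) \left(- \frac{1}{105}\right) + z \left(- \frac{1}{76}\right)}{2} = \frac{\frac{39}{35} - \frac{z}{76}}{2} = \frac{39}{70} - \frac{z}{152}$)
$\frac{1}{\left(L{\left(Q{\left(f \right)} \right)} + 45 \cdot 2\right) + F{\left(185 \right)}} = \frac{1}{\left(3 \left(4 + 3\right) + 45 \cdot 2\right) + \left(\frac{39}{70} - \frac{185}{152}\right)} = \frac{1}{\left(3 \cdot 7 + 90\right) + \left(\frac{39}{70} - \frac{185}{152}\right)} = \frac{1}{\left(21 + 90\right) - \frac{3511}{5320}} = \frac{1}{111 - \frac{3511}{5320}} = \frac{1}{\frac{587009}{5320}} = \frac{5320}{587009}$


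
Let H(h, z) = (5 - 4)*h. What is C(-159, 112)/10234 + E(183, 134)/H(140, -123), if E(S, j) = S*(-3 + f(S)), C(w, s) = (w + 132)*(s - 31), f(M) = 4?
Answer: 111903/102340 ≈ 1.0934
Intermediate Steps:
H(h, z) = h (H(h, z) = 1*h = h)
C(w, s) = (-31 + s)*(132 + w) (C(w, s) = (132 + w)*(-31 + s) = (-31 + s)*(132 + w))
E(S, j) = S (E(S, j) = S*(-3 + 4) = S*1 = S)
C(-159, 112)/10234 + E(183, 134)/H(140, -123) = (-4092 - 31*(-159) + 132*112 + 112*(-159))/10234 + 183/140 = (-4092 + 4929 + 14784 - 17808)*(1/10234) + 183*(1/140) = -2187*1/10234 + 183/140 = -2187/10234 + 183/140 = 111903/102340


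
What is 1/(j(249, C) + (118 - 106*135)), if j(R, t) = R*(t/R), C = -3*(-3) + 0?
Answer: -1/14183 ≈ -7.0507e-5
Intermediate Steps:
C = 9 (C = 9 + 0 = 9)
j(R, t) = t
1/(j(249, C) + (118 - 106*135)) = 1/(9 + (118 - 106*135)) = 1/(9 + (118 - 14310)) = 1/(9 - 14192) = 1/(-14183) = -1/14183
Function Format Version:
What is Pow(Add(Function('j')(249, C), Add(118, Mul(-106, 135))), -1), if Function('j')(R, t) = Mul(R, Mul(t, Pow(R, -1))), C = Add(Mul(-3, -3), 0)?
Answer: Rational(-1, 14183) ≈ -7.0507e-5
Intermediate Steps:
C = 9 (C = Add(9, 0) = 9)
Function('j')(R, t) = t
Pow(Add(Function('j')(249, C), Add(118, Mul(-106, 135))), -1) = Pow(Add(9, Add(118, Mul(-106, 135))), -1) = Pow(Add(9, Add(118, -14310)), -1) = Pow(Add(9, -14192), -1) = Pow(-14183, -1) = Rational(-1, 14183)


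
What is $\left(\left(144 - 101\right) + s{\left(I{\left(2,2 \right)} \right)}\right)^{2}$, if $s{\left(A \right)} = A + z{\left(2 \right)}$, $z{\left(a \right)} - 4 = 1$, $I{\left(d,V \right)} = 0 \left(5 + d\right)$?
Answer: $2304$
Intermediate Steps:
$I{\left(d,V \right)} = 0$
$z{\left(a \right)} = 5$ ($z{\left(a \right)} = 4 + 1 = 5$)
$s{\left(A \right)} = 5 + A$ ($s{\left(A \right)} = A + 5 = 5 + A$)
$\left(\left(144 - 101\right) + s{\left(I{\left(2,2 \right)} \right)}\right)^{2} = \left(\left(144 - 101\right) + \left(5 + 0\right)\right)^{2} = \left(\left(144 - 101\right) + 5\right)^{2} = \left(43 + 5\right)^{2} = 48^{2} = 2304$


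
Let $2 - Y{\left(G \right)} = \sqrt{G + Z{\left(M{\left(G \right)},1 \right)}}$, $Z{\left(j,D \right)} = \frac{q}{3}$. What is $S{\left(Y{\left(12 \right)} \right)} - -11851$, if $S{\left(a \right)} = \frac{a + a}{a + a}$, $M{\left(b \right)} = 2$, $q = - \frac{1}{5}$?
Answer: $11852$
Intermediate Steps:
$q = - \frac{1}{5}$ ($q = \left(-1\right) \frac{1}{5} = - \frac{1}{5} \approx -0.2$)
$Z{\left(j,D \right)} = - \frac{1}{15}$ ($Z{\left(j,D \right)} = - \frac{1}{5 \cdot 3} = \left(- \frac{1}{5}\right) \frac{1}{3} = - \frac{1}{15}$)
$Y{\left(G \right)} = 2 - \sqrt{- \frac{1}{15} + G}$ ($Y{\left(G \right)} = 2 - \sqrt{G - \frac{1}{15}} = 2 - \sqrt{- \frac{1}{15} + G}$)
$S{\left(a \right)} = 1$ ($S{\left(a \right)} = \frac{2 a}{2 a} = 2 a \frac{1}{2 a} = 1$)
$S{\left(Y{\left(12 \right)} \right)} - -11851 = 1 - -11851 = 1 + 11851 = 11852$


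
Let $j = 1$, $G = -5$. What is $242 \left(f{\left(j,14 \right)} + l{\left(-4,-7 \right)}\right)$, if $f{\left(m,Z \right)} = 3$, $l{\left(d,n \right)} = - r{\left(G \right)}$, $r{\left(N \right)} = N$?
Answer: $1936$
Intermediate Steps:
$l{\left(d,n \right)} = 5$ ($l{\left(d,n \right)} = \left(-1\right) \left(-5\right) = 5$)
$242 \left(f{\left(j,14 \right)} + l{\left(-4,-7 \right)}\right) = 242 \left(3 + 5\right) = 242 \cdot 8 = 1936$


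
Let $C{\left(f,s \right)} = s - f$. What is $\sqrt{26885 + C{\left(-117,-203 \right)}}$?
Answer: $\sqrt{26799} \approx 163.7$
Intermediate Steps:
$\sqrt{26885 + C{\left(-117,-203 \right)}} = \sqrt{26885 - 86} = \sqrt{26799}$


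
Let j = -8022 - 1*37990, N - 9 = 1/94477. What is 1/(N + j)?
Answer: -94477/4346225430 ≈ -2.1738e-5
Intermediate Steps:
N = 850294/94477 (N = 9 + 1/94477 = 850294/94477 ≈ 9.0000)
j = -46012 (j = -8022 - 37990 = -46012)
1/(N + j) = 1/(850294/94477 - 46012) = 1/(-4346225430/94477) = -94477/4346225430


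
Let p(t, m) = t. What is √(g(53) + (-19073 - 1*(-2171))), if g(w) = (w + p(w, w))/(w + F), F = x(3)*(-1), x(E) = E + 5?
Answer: 2*I*√950605/15 ≈ 130.0*I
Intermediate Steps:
x(E) = 5 + E
F = -8 (F = (5 + 3)*(-1) = 8*(-1) = -8)
g(w) = 2*w/(-8 + w) (g(w) = (w + w)/(w - 8) = (2*w)/(-8 + w) = 2*w/(-8 + w))
√(g(53) + (-19073 - 1*(-2171))) = √(2*53/(-8 + 53) + (-19073 - 1*(-2171))) = √(2*53/45 + (-19073 + 2171)) = √(2*53*(1/45) - 16902) = √(106/45 - 16902) = √(-760484/45) = 2*I*√950605/15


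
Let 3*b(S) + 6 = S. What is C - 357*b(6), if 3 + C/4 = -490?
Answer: -1972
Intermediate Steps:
C = -1972 (C = -12 + 4*(-490) = -12 - 1960 = -1972)
b(S) = -2 + S/3
C - 357*b(6) = -1972 - 357*(-2 + (1/3)*6) = -1972 - 357*(-2 + 2) = -1972 - 357*0 = -1972 + 0 = -1972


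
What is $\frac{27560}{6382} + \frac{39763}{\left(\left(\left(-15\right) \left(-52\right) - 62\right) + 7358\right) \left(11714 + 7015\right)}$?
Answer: $\frac{2084426350853}{482655994164} \approx 4.3187$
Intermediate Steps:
$\frac{27560}{6382} + \frac{39763}{\left(\left(\left(-15\right) \left(-52\right) - 62\right) + 7358\right) \left(11714 + 7015\right)} = 27560 \cdot \frac{1}{6382} + \frac{39763}{\left(\left(780 - 62\right) + 7358\right) 18729} = \frac{13780}{3191} + \frac{39763}{\left(718 + 7358\right) 18729} = \frac{13780}{3191} + \frac{39763}{8076 \cdot 18729} = \frac{13780}{3191} + \frac{39763}{151255404} = \frac{2084426350853}{482655994164}$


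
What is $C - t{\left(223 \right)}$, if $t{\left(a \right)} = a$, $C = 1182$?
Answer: $959$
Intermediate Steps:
$C - t{\left(223 \right)} = 1182 - 223 = 959$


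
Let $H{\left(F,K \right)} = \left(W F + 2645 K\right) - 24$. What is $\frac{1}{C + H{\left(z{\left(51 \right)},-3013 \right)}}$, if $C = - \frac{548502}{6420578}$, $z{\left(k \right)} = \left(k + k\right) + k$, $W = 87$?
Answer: $- \frac{3210289}{25541374166573} \approx -1.2569 \cdot 10^{-7}$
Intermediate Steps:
$z{\left(k \right)} = 3 k$ ($z{\left(k \right)} = 2 k + k = 3 k$)
$C = - \frac{274251}{3210289}$ ($C = \left(-548502\right) \frac{1}{6420578} = - \frac{274251}{3210289} \approx -0.085429$)
$H{\left(F,K \right)} = -24 + 87 F + 2645 K$ ($H{\left(F,K \right)} = \left(87 F + 2645 K\right) - 24 = -24 + 87 F + 2645 K$)
$\frac{1}{C + H{\left(z{\left(51 \right)},-3013 \right)}} = \frac{1}{- \frac{274251}{3210289} + \left(-24 + 87 \cdot 3 \cdot 51 + 2645 \left(-3013\right)\right)} = \frac{1}{- \frac{274251}{3210289} - 7956098} = \frac{1}{- \frac{25541374166573}{3210289}} = - \frac{3210289}{25541374166573}$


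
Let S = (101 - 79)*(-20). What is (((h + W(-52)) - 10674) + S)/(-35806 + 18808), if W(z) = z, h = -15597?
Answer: 8921/5666 ≈ 1.5745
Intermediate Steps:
S = -440 (S = 22*(-20) = -440)
(((h + W(-52)) - 10674) + S)/(-35806 + 18808) = (((-15597 - 52) - 10674) - 440)/(-35806 + 18808) = ((-15649 - 10674) - 440)/(-16998) = (-26323 - 440)*(-1/16998) = -26763*(-1/16998) = 8921/5666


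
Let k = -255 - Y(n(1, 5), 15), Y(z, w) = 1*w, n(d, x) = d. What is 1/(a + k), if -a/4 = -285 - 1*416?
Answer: 1/2534 ≈ 0.00039463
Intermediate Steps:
Y(z, w) = w
a = 2804 (a = -4*(-285 - 1*416) = -4*(-285 - 416) = -4*(-701) = 2804)
k = -270 (k = -255 - 1*15 = -255 - 15 = -270)
1/(a + k) = 1/(2804 - 270) = 1/2534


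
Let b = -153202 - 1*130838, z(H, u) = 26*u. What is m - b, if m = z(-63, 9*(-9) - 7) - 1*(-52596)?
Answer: 334348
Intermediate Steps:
m = 50308 (m = 26*(9*(-9) - 7) - 1*(-52596) = 26*(-81 - 7) + 52596 = 26*(-88) + 52596 = -2288 + 52596 = 50308)
b = -284040 (b = -153202 - 130838 = -284040)
m - b = 50308 - 1*(-284040) = 50308 + 284040 = 334348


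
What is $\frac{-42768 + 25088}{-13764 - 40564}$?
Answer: $\frac{2210}{6791} \approx 0.32543$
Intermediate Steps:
$\frac{-42768 + 25088}{-13764 - 40564} = - \frac{17680}{-13764 - 40564} = - \frac{17680}{-54328} = \left(-17680\right) \left(- \frac{1}{54328}\right) = \frac{2210}{6791}$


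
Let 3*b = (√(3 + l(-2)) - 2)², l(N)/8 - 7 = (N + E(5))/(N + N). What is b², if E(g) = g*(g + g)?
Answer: (2 - I*√37)⁴/9 ≈ 55.222 + 178.43*I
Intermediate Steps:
E(g) = 2*g² (E(g) = g*(2*g) = 2*g²)
l(N) = 56 + 4*(50 + N)/N (l(N) = 56 + 8*((N + 2*5²)/(N + N)) = 56 + 8*((N + 2*25)/((2*N))) = 56 + 8*((N + 50)*(1/(2*N))) = 56 + 8*((50 + N)*(1/(2*N))) = 56 + 8*((50 + N)/(2*N)) = 56 + 4*(50 + N)/N)
b = (-2 + I*√37)²/3 (b = (√(3 + (60 + 200/(-2))) - 2)²/3 = (√(3 + (60 + 200*(-½))) - 2)²/3 = (√(3 + (60 - 100)) - 2)²/3 = (√(3 - 40) - 2)²/3 = (√(-37) - 2)²/3 = (I*√37 - 2)²/3 = (-2 + I*√37)²/3 ≈ -11.0 - 8.1104*I)
b² = ((2 - I*√37)²/3)² = (2 - I*√37)⁴/9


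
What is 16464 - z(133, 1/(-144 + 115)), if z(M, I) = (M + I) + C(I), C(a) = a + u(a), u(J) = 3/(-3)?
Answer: 473630/29 ≈ 16332.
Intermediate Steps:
u(J) = -1 (u(J) = 3*(-⅓) = -1)
C(a) = -1 + a (C(a) = a - 1 = -1 + a)
z(M, I) = -1 + M + 2*I (z(M, I) = (M + I) + (-1 + I) = (I + M) + (-1 + I) = -1 + M + 2*I)
16464 - z(133, 1/(-144 + 115)) = 16464 - (-1 + 133 + 2/(-144 + 115)) = 16464 - (-1 + 133 + 2/(-29)) = 16464 - (-1 + 133 + 2*(-1/29)) = 16464 - (-1 + 133 - 2/29) = 16464 - 1*3826/29 = 16464 - 3826/29 = 473630/29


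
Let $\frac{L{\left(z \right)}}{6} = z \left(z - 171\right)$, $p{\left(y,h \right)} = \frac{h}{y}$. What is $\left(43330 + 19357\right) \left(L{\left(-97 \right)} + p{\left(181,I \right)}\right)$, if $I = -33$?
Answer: $\frac{1769755751001}{181} \approx 9.7777 \cdot 10^{9}$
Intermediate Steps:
$L{\left(z \right)} = 6 z \left(-171 + z\right)$ ($L{\left(z \right)} = 6 z \left(z - 171\right) = 6 z \left(-171 + z\right)$)
$\left(43330 + 19357\right) \left(L{\left(-97 \right)} + p{\left(181,I \right)}\right) = \left(43330 + 19357\right) \left(6 \left(-97\right) \left(-171 - 97\right) - \frac{33}{181}\right) = 62687 \left(6 \left(-97\right) \left(-268\right) - \frac{33}{181}\right) = 62687 \left(155976 - \frac{33}{181}\right) = 62687 \cdot \frac{28231623}{181} = \frac{1769755751001}{181}$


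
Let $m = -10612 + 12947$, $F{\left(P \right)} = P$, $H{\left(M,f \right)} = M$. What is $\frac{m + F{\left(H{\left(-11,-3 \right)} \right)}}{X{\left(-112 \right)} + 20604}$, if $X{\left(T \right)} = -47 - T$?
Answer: $\frac{2324}{20669} \approx 0.11244$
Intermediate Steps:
$m = 2335$
$\frac{m + F{\left(H{\left(-11,-3 \right)} \right)}}{X{\left(-112 \right)} + 20604} = \frac{2335 - 11}{\left(-47 - -112\right) + 20604} = \frac{2324}{\left(-47 + 112\right) + 20604} = \frac{2324}{65 + 20604} = \frac{2324}{20669}$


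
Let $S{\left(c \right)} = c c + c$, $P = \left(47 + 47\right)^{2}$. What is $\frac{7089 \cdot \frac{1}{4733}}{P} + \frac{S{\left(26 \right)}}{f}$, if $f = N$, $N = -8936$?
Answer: $- \frac{1830927867}{23356910098} \approx -0.078389$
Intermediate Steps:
$P = 8836$ ($P = 94^{2} = 8836$)
$f = -8936$
$S{\left(c \right)} = c + c^{2}$ ($S{\left(c \right)} = c^{2} + c = c + c^{2}$)
$\frac{7089 \cdot \frac{1}{4733}}{P} + \frac{S{\left(26 \right)}}{f} = \frac{7089 \cdot \frac{1}{4733}}{8836} + \frac{26 \left(1 + 26\right)}{-8936} = 7089 \cdot \frac{1}{4733} \cdot \frac{1}{8836} + 26 \cdot 27 \left(- \frac{1}{8936}\right) = \frac{7089}{4733} \cdot \frac{1}{8836} + 702 \left(- \frac{1}{8936}\right) = \frac{7089}{41820788} - \frac{351}{4468} = - \frac{1830927867}{23356910098}$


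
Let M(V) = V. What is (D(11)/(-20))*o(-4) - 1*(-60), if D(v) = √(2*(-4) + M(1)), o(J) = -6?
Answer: 60 + 3*I*√7/10 ≈ 60.0 + 0.79373*I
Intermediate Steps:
D(v) = I*√7 (D(v) = √(2*(-4) + 1) = √(-8 + 1) = √(-7) = I*√7)
(D(11)/(-20))*o(-4) - 1*(-60) = ((I*√7)/(-20))*(-6) - 1*(-60) = ((I*√7)*(-1/20))*(-6) + 60 = -I*√7/20*(-6) + 60 = 3*I*√7/10 + 60 = 60 + 3*I*√7/10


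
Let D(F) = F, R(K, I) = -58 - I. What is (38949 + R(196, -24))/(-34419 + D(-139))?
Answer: -38915/34558 ≈ -1.1261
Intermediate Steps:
(38949 + R(196, -24))/(-34419 + D(-139)) = (38949 + (-58 - 1*(-24)))/(-34419 - 139) = (38949 + (-58 + 24))/(-34558) = (38949 - 34)*(-1/34558) = 38915*(-1/34558) = -38915/34558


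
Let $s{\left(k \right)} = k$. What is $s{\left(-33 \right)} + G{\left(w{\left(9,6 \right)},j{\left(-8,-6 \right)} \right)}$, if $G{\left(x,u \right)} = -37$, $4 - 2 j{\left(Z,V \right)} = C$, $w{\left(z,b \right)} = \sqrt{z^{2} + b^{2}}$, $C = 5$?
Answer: $-70$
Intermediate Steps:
$w{\left(z,b \right)} = \sqrt{b^{2} + z^{2}}$
$j{\left(Z,V \right)} = - \frac{1}{2}$ ($j{\left(Z,V \right)} = 2 - \frac{5}{2} = - \frac{1}{2}$)
$s{\left(-33 \right)} + G{\left(w{\left(9,6 \right)},j{\left(-8,-6 \right)} \right)} = -33 - 37 = -70$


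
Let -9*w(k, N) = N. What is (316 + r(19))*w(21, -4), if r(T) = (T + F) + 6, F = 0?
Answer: 1364/9 ≈ 151.56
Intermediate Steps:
w(k, N) = -N/9
r(T) = 6 + T (r(T) = (T + 0) + 6 = T + 6 = 6 + T)
(316 + r(19))*w(21, -4) = (316 + (6 + 19))*(-1/9*(-4)) = (316 + 25)*(4/9) = 341*(4/9) = 1364/9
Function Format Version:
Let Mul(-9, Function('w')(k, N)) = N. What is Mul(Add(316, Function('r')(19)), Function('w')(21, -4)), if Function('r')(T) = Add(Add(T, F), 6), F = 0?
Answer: Rational(1364, 9) ≈ 151.56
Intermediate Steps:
Function('w')(k, N) = Mul(Rational(-1, 9), N)
Function('r')(T) = Add(6, T) (Function('r')(T) = Add(Add(T, 0), 6) = Add(T, 6) = Add(6, T))
Mul(Add(316, Function('r')(19)), Function('w')(21, -4)) = Mul(Add(316, Add(6, 19)), Mul(Rational(-1, 9), -4)) = Mul(Add(316, 25), Rational(4, 9)) = Mul(341, Rational(4, 9)) = Rational(1364, 9)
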